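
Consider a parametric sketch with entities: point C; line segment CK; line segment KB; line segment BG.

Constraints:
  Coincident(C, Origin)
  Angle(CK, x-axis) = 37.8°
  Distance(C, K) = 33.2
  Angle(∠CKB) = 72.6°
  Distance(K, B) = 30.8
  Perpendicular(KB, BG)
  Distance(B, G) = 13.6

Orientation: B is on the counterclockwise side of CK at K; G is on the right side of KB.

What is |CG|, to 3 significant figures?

49.9

∠CKB = 72.6°, so KB runs at 37.8° + (180° − 72.6°) = 145° from the x-axis; with |KB| = 30.8, B = K + 30.8·(cos 145°, sin 145°) = (0.942, 37.9). KB ⟂ BG; with |BG| = 13.6 on the right of KB, G = B + 13.6·(0.571, 0.821) = (8.70, 49.1). Then |CG| = |G − C| = 49.9.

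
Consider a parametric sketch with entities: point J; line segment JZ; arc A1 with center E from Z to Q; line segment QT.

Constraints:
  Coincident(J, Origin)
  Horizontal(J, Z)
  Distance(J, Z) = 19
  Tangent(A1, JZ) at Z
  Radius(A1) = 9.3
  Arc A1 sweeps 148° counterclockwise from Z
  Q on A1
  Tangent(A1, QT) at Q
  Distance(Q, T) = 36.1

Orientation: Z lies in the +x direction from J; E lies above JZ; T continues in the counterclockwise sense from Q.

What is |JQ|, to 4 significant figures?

29.46

Tangency of A1 to JZ means the radius EZ is perpendicular to JZ, so E = Z + (0, 9.3) = (19.00, 9.300). On A1, Z sits at bearing -90° from E; a 148° counterclockwise sweep puts Q at bearing 58°, so Q = E + 9.3·(cos 58°, sin 58°) = (23.93, 17.19). Then |JQ| = |Q − J| = 29.46.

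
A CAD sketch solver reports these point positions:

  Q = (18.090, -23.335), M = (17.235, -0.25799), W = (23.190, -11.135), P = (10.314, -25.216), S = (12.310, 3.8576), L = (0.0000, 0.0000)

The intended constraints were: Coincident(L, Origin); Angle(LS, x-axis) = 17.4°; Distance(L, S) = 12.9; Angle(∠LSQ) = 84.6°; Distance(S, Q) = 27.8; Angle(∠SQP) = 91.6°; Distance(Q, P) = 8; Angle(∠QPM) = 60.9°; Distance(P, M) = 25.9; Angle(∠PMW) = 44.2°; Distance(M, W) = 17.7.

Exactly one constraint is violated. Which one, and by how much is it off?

Distance(M, W) = 17.7 — off by 5.30.

L = (0.00, 0.00) ✓; LS at 17.40° ✓; |LS| = 12.90 ✓; ∠LSQ = 84.60° ✓; |SQ| = 27.80 ✓; ∠SQP = 91.60° ✓; |QP| = 8.000 ✓; ∠QPM = 60.90° ✓; |PM| = 25.90 ✓; ∠PMW = 44.20° ✓; |MW| = 12.40 ✗.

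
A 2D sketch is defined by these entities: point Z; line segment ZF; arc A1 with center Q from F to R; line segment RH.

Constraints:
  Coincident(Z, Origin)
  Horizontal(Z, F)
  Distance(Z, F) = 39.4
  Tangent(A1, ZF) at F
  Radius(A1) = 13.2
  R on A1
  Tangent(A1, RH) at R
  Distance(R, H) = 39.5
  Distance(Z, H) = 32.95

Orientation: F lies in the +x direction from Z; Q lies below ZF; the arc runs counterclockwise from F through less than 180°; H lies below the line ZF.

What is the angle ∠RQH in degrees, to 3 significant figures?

71.5°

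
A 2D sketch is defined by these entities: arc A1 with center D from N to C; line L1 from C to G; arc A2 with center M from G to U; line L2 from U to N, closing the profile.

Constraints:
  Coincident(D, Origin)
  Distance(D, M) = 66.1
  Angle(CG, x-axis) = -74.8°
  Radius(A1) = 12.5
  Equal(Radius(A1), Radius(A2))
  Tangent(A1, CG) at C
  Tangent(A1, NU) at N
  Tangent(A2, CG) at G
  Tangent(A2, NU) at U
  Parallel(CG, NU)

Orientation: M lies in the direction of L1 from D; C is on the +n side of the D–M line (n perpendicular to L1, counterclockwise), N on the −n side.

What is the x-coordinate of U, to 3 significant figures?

5.27

Tangency of A1 to both parallel lines with radius 12.5 puts C and N at D ± 12.5·n: C = (12.1, 3.28), N = (-12.1, -3.28). Equal radii place G and U the same way about M: G = M + 12.5·n = (29.4, -60.5), U = M − 12.5·n = (5.27, -67.1). So U.x = 5.27.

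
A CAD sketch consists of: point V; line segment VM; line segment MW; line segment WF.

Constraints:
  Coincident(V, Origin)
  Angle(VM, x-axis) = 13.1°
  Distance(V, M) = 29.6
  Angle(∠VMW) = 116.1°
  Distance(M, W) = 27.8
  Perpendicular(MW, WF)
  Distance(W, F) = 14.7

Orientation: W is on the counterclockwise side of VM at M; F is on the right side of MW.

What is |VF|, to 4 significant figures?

58.06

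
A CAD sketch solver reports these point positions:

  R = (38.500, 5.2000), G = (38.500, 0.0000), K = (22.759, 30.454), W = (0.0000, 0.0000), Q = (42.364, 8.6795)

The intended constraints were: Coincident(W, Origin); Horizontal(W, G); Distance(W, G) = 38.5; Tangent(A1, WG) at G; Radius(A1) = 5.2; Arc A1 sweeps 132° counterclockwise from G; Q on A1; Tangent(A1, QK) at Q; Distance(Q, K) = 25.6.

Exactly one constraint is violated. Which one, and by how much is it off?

Distance(Q, K) = 25.6 — off by 3.70.

W = (0.00, 0.00) ✓; W.y = 0.00, G.y = 0.00 ✓; |WG| = 38.50 ✓; ∠(RG, GW) = 90.00° ✓; |RG| = 5.200 ✓; bearing(R→Q) − bearing(R→G) = 132.0° ✓; |RQ| = 5.200 ✓; ∠(RQ, QK) = 90.00° ✓; |QK| = 29.30 ✗.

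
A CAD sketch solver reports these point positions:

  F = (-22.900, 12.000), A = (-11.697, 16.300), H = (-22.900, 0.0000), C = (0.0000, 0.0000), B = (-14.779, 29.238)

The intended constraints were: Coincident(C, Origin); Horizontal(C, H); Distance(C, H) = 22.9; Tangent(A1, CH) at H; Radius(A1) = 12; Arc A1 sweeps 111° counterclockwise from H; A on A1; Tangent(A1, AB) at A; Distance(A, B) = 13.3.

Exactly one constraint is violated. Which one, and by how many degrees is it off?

Tangent(A1, AB) at A — off by 7.60°.

C = (0.00, 0.00) ✓; C.y = 0.00, H.y = 0.00 ✓; |CH| = 22.90 ✓; ∠(FH, HC) = 90.00° ✓; |FH| = 12.00 ✓; bearing(F→A) − bearing(F→H) = 111.0° ✓; |FA| = 12.00 ✓; ∠(FA, AB) = 97.60° ✗; |AB| = 13.30 ✓.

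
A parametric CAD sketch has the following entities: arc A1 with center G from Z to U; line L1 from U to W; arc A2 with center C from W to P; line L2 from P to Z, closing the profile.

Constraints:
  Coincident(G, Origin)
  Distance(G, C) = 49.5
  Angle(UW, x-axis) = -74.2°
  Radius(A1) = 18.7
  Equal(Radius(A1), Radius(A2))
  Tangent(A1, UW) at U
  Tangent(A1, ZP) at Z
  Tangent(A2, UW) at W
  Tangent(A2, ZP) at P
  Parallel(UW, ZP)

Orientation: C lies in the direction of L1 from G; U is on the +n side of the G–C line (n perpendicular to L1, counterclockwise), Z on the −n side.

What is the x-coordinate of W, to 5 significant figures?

31.471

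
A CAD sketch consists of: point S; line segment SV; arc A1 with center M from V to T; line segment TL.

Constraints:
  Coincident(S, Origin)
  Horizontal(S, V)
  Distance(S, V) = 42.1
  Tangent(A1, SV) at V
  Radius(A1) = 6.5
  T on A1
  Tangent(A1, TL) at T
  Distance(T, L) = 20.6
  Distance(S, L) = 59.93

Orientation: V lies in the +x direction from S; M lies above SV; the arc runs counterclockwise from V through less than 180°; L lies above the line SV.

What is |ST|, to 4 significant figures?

48.44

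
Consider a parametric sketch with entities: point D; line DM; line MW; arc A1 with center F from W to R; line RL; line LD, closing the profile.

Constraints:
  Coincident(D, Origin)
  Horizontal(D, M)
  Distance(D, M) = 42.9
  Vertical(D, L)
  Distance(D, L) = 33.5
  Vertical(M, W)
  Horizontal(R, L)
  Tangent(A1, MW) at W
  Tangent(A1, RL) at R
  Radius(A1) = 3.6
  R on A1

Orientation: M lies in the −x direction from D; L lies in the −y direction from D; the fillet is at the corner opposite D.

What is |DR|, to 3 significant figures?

51.6

D is at the origin; DM is horizontal with |DM| = 42.9 and M on the −x side, so M = (-42.9, 0.00). D and L share the same x with |DL| = 33.5 and L on the −y side, so L = (0.00, -33.5). The virtual corner opposite D is at (-42.9, -33.5). The tangent condition forces FW to be normal to MW and tangency of A1 to RL means the radius FR is perpendicular to RL, with radius 3.6, so the center F sits 3.6 in from both sides at F = (-39.3, -29.9). That places the tangent points at W = (-42.9, -29.9) on MW and R = (-39.3, -33.5) on RL. Then |DR| = |R − D| = 51.6.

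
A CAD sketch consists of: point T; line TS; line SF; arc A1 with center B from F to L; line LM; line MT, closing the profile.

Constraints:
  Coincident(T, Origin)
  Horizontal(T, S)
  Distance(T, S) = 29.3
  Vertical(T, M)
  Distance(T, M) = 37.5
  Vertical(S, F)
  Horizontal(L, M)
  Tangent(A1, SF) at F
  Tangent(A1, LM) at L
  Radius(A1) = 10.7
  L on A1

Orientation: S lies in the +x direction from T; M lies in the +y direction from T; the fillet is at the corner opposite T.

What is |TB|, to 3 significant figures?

32.6

T is at the origin; TS is horizontal with |TS| = 29.3 and S on the +x side, so S = (29.3, 0.00). T and M share the same x with |TM| = 37.5 and M on the +y side, so M = (0.00, 37.5). The virtual corner opposite T is at (29.3, 37.5). Since A1 is tangent to SF there, BF ⟂ SF and the tangent condition forces BL to be normal to LM, with radius 10.7, so the center B sits 10.7 in from both sides at B = (18.6, 26.8). Then |TB| = |B − T| = 32.6.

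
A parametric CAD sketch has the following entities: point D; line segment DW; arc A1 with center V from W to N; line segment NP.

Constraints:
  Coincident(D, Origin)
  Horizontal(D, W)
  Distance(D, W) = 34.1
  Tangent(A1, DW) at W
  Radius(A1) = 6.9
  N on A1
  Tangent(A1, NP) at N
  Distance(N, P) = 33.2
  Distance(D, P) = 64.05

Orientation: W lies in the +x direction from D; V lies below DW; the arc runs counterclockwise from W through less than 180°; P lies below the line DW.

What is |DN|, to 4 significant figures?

31.83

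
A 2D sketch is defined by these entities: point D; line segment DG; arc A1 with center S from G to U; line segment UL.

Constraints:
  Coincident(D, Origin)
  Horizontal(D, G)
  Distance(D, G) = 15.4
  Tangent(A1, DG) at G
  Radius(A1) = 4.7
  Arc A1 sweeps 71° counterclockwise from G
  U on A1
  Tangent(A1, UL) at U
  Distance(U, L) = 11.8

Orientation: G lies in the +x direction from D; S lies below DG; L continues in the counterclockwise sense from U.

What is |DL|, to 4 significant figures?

16.00

D is at the origin; D and G share the same y with |DG| = 15.4 and G on the +x side, so G = (15.40, 0.000). A1 meets DG tangentially, so SG is at right angles to DG, so S = G + (0, -4.7) = (15.40, -4.700). On A1, G sits at bearing 90° from S; a 71° counterclockwise sweep puts U at bearing 161°, so U = S + 4.7·(cos 161°, sin 161°) = (10.96, -3.170). Since A1 is tangent to UL there, SU ⟂ UL, so UL runs along (−sin 161°, cos 161°); with |UL| = 11.8, L = (7.114, -14.33). Then |DL| = |L − D| = 16.00.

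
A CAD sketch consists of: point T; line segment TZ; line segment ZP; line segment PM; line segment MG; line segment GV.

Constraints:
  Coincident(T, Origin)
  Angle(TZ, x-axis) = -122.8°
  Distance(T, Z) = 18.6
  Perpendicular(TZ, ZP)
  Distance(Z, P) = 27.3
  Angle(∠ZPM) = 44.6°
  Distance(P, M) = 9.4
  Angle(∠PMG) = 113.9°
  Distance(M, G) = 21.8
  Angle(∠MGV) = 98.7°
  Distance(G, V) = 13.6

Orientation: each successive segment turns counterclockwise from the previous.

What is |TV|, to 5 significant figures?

33.419

T is at the origin; TZ runs at -122.8° with length 18.6, so Z = (-10.076, -15.635). TZ is perpendicular to ZP, so ZP runs at -32.800°; with |ZP| = 27.3, P = (12.872, -30.423). ∠ZPM = 44.6° gives PM at 102.60° from the x-axis; with |PM| = 9.4, M = (10.821, -21.250). ∠PMG = 113.9° gives MG at 168.70° from the x-axis; with |MG| = 21.8, G = (-10.556, -16.978). ∠MGV = 98.7° gives GV at -110.00° from the x-axis; with |GV| = 13.6, V = (-15.208, -29.758). Then |TV| = |V − T| = 33.419.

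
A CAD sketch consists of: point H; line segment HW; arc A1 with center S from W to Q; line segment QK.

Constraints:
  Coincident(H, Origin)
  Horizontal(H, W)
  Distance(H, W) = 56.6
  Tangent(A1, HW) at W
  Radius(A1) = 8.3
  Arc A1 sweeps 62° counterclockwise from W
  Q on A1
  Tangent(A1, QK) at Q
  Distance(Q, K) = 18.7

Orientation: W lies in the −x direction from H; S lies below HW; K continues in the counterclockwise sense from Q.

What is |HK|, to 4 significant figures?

75.66

On A1, W sits at bearing 90° from S; a 62° counterclockwise sweep puts Q at bearing 152°, so Q = S + 8.3·(cos 152°, sin 152°) = (-63.93, -4.403). Tangency of A1 to QK means the radius SQ is perpendicular to QK, so QK runs along (−sin 152°, cos 152°); with |QK| = 18.7, K = (-72.71, -20.91). Then |HK| = |K − H| = 75.66.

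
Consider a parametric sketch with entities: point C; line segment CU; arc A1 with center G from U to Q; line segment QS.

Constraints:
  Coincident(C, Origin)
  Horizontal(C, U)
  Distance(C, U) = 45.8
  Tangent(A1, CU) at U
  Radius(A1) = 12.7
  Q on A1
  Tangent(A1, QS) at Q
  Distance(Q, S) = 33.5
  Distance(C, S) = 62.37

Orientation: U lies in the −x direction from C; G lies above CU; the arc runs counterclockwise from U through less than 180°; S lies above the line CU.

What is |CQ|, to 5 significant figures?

36.619

C is at the origin; CU is horizontal with |CU| = 45.8 and U on the −x side, so U = (-45.800, 0.0000). Since A1 is tangent to CU there, GU ⟂ CU, so G = U + (0, 12.7) = (-45.800, 12.700). Since GQ ⟂ QS (tangency), |GS| = √(12.7² + 33.5²) = 35.827 regardless of where Q sits on A1. So S lies on both circle(C, 62.37) and circle(G, 35.827); the above-CU intersection is S = (-39.800, 48.021). Q is the foot of the tangent from S: Q = (-33.338, 15.150).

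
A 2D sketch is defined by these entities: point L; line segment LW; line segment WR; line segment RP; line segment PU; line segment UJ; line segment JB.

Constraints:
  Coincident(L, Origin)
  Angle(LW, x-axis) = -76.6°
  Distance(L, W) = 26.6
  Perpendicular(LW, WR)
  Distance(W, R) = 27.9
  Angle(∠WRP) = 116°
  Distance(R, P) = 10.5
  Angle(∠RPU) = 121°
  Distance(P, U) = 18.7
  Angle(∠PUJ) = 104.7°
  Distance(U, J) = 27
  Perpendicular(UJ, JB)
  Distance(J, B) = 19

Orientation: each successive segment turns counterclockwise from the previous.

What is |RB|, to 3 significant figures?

25.3

∠PUJ = 104.7° gives UJ at -148° from the x-axis; with |UJ| = 27.0, J = (-0.918, -10.5). The perpendicularity gives JB at right angles to UJ, so JB runs at -58.3°; with |JB| = 19.0, B = (9.07, -26.6). Then |RB| = |B − R| = 25.3.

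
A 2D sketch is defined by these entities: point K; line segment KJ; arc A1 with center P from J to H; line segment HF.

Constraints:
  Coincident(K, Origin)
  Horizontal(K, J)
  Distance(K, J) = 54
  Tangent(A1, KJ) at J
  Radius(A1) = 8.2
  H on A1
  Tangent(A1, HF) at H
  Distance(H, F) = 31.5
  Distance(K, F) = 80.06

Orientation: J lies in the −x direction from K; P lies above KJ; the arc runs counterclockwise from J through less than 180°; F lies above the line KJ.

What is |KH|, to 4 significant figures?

50.54

Checks: K.y = 0.00, J.y = 0.00 ✓; |PH| = 8.200 ✓; ∠(PH, HF) = 90.00° ✓; |HF| = 31.50 ✓; |KF| = 80.06 ✓.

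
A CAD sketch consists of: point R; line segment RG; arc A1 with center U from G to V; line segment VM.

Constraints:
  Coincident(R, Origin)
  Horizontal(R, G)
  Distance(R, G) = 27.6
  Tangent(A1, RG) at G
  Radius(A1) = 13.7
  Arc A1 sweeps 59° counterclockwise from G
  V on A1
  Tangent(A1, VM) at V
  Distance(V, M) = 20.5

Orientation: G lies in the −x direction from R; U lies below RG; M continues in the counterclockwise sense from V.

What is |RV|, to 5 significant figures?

39.900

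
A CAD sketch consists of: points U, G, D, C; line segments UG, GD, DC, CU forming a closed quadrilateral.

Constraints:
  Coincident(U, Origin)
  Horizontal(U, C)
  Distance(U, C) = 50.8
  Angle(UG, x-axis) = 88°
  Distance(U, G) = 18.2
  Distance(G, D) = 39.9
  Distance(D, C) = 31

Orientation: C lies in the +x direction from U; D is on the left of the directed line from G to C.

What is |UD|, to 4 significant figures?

48.53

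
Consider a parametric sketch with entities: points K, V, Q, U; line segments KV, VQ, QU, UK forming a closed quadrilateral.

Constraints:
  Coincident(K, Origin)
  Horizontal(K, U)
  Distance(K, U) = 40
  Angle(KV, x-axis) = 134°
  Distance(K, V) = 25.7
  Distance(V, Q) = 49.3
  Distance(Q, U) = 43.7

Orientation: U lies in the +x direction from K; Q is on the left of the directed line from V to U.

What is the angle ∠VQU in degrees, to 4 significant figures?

81.30°

K is at the origin; K and U share the same y with |KU| = 40.0 and U in +x, so U = (40.0, 0). KV runs at 134.0° with |KV| = 25.7, so V = (-17.85, 18.49). Q is determined by |VQ| = 49.3 and |QU| = 43.7 together: it lies at the intersection of circle(V, 49.3) and circle(U, 43.7). With |VU| = 60.73, the foot of the radical line on VU is 34.65 from V and the perpendicular offset is √(49.3² − 34.65²) = 35.06. Taking the left-of-VU solution: Q = (25.83, 41.34).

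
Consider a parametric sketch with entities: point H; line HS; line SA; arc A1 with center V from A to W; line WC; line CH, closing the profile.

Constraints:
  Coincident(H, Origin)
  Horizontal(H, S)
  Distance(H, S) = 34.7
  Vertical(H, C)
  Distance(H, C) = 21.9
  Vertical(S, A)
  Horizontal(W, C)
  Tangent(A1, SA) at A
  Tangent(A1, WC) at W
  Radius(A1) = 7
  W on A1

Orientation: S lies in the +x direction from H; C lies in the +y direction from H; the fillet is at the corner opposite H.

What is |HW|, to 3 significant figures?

35.3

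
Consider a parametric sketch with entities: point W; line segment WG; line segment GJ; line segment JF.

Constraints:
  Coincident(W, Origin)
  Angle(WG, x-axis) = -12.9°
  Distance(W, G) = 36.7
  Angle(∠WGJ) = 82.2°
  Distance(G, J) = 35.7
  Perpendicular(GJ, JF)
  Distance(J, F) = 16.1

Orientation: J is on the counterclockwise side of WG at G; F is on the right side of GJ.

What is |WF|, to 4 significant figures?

60.79

W is at the origin; WG runs at -12.9° with length 36.7, so G = 36.7·(cos -12.9°, sin -12.9°) = (35.77, -8.193). ∠WGJ = 82.2°, so GJ runs at -12.9° + (180° − 82.2°) = 84.90° from the x-axis; with |GJ| = 35.7, J = G + 35.7·(cos 84.90°, sin 84.90°) = (38.95, 27.37). GJ is perpendicular to JF; with |JF| = 16.1 on the right of GJ, F = J + 16.1·(0.9960, -0.08889) = (54.98, 25.93). Then |WF| = |F − W| = 60.79.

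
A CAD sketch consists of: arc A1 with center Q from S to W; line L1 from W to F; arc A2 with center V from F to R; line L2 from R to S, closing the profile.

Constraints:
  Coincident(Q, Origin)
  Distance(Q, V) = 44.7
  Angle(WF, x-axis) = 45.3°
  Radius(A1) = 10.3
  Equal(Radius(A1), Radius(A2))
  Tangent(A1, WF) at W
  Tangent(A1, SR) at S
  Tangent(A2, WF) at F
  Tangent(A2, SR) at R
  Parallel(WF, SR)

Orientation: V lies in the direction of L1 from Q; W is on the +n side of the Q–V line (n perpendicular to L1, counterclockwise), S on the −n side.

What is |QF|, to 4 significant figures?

45.87

The slot axis is L1's direction at 45.3°, so u = (cos 45.3°, sin 45.3°) = (0.7034, 0.7108) and n = (−sin 45.3°, cos 45.3°) = (-0.7108, 0.7034). Q is at the origin and V lies 44.7 along u from Q, so V = 44.7·u = (31.44, 31.77). Tangency of A1 to both parallel lines with radius 10.3 puts W and S at Q ± 10.3·n: W = (-7.321, 7.245), S = (7.321, -7.245). Equal radii place F and R the same way about V: F = V + 10.3·n = (24.12, 39.02), R = V − 10.3·n = (38.76, 24.53). Then |QF| = |F − Q| = 45.87.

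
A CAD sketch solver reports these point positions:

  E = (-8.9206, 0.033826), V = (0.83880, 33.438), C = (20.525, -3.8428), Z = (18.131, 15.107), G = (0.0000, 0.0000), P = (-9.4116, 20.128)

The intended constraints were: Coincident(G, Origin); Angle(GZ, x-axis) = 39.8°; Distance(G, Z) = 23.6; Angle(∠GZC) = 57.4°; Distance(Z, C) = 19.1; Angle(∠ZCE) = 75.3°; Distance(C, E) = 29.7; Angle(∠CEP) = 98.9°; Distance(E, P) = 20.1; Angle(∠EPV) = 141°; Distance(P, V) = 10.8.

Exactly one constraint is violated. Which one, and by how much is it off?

Distance(P, V) = 10.8 — off by 6.00.

G = (0.00, 0.00) ✓; GZ at 39.80° ✓; |GZ| = 23.60 ✓; ∠GZC = 57.40° ✓; |ZC| = 19.10 ✓; ∠ZCE = 75.30° ✓; |CE| = 29.70 ✓; ∠CEP = 98.90° ✓; |EP| = 20.10 ✓; ∠EPV = 141.0° ✓; |PV| = 16.80 ✗.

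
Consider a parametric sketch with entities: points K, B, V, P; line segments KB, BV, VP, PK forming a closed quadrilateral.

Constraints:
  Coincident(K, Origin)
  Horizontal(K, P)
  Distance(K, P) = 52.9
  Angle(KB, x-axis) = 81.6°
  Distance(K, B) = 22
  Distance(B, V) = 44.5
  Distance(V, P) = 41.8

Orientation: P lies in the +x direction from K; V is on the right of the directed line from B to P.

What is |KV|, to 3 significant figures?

26.5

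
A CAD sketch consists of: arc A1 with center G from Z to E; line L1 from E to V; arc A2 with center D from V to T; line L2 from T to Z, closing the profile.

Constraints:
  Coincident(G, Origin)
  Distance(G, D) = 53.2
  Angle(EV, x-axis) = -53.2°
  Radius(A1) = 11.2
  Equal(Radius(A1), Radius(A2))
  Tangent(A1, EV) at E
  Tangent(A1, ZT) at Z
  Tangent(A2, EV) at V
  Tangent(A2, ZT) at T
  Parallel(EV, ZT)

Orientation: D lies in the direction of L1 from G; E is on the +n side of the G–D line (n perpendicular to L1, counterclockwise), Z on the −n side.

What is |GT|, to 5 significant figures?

54.366

The slot axis is L1's direction at -53.2°, so u = (cos -53.2°, sin -53.2°) = (0.59902, -0.80073) and n = (−sin -53.2°, cos -53.2°) = (0.80073, 0.59902). G is at the origin and D lies 53.2 along u from G, so D = 53.2·u = (31.868, -42.599). Tangency of A1 to both parallel lines with radius 11.2 puts E and Z at G ± 11.2·n: E = (8.9682, 6.7091), Z = (-8.9682, -6.7091). Equal radii place V and T the same way about D: V = D + 11.2·n = (40.836, -35.890), T = D − 11.2·n = (22.900, -49.308). Then |GT| = |T − G| = 54.366.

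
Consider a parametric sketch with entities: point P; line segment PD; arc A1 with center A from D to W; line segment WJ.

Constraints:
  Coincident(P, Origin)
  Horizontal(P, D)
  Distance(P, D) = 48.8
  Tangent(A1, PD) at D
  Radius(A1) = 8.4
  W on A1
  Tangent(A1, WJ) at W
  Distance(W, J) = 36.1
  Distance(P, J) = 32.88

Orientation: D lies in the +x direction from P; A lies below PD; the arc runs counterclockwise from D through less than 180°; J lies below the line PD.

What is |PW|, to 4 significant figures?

42.94

Checks: |AW| = 8.400 ✓; ∠(AW, WJ) = 90.00° ✓; |WJ| = 36.10 ✓; |PJ| = 32.88 ✓.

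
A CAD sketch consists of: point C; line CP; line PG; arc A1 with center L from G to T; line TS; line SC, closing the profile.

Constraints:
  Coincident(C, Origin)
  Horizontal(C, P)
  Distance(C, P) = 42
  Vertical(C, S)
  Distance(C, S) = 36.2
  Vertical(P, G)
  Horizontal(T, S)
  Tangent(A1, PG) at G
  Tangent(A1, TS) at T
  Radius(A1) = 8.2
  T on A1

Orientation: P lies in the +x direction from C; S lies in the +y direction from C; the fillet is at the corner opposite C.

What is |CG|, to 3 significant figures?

50.5

The virtual corner opposite C is at (42.0, 36.2). Tangency of A1 to PG means the radius LG is perpendicular to PG and since A1 is tangent to TS there, LT ⟂ TS, with radius 8.2, so the center L sits 8.2 in from both sides at L = (33.8, 28.0). That places the tangent points at G = (42.0, 28.0) on PG and T = (33.8, 36.2) on TS. Then |CG| = |G − C| = 50.5.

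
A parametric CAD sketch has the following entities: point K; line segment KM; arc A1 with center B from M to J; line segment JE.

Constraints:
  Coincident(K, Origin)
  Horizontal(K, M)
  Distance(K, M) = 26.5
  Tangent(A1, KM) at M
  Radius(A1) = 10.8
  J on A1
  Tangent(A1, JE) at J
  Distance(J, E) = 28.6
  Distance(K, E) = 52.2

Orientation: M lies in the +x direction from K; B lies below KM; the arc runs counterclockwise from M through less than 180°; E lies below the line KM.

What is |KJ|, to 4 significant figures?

24.00

Checks: |BJ| = 10.80 ✓; ∠(BJ, JE) = 90.00° ✓; |JE| = 28.60 ✓; |KE| = 52.20 ✓.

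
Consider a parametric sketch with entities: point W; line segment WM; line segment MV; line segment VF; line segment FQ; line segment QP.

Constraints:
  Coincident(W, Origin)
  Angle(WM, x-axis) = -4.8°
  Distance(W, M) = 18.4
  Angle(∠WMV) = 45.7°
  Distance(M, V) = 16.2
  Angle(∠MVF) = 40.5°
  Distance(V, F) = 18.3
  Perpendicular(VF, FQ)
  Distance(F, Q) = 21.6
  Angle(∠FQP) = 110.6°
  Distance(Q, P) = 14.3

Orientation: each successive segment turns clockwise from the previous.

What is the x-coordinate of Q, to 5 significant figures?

30.184

∠MVF = 40.5° gives VF at 81.400° from the x-axis; with |VF| = 18.3, F = (8.8271, 5.9478). VF is perpendicular to FQ, so FQ runs at -8.6000°; with |FQ| = 21.6, Q = (30.184, 2.7178). So Q.x = 30.184.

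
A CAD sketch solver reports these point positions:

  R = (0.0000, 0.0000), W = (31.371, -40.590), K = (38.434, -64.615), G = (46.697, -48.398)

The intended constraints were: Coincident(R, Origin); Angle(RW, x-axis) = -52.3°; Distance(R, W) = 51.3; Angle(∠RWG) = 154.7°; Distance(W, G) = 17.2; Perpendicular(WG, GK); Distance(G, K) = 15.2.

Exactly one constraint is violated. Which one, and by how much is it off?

Distance(G, K) = 15.2 — off by 3.00.

R = (0.00, 0.00) ✓; RW at -52.30° ✓; |RW| = 51.30 ✓; ∠RWG = 154.7° ✓; |WG| = 17.20 ✓; ∠(WG, GK) = 90.00° ✓; |GK| = 18.20 ✗.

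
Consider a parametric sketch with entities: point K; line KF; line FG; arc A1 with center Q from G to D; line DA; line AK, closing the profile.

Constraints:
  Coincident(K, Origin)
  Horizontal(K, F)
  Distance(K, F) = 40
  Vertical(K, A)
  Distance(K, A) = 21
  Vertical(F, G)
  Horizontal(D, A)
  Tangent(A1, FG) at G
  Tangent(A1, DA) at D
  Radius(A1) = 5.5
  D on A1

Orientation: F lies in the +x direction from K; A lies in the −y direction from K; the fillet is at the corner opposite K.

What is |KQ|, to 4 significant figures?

37.82

K is at the origin; KF is horizontal with |KF| = 40.0 and F on the +x side, so F = (40.00, 0.000). KA is vertical with |KA| = 21.0 and A on the −y side, so A = (0.000, -21.00). The virtual corner opposite K is at (40.00, -21.00). The tangent condition forces QG to be normal to FG and since A1 is tangent to DA there, QD ⟂ DA, with radius 5.5, so the center Q sits 5.5 in from both sides at Q = (34.50, -15.50). Then |KQ| = |Q − K| = 37.82.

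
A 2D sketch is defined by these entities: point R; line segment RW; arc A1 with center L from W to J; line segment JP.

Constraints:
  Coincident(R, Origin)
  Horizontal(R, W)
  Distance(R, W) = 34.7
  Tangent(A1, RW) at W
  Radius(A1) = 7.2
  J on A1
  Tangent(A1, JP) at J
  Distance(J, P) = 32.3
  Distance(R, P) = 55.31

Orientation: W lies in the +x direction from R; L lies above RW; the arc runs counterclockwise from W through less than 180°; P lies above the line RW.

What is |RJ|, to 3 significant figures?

42.6

Checks: |LJ| = 7.200 ✓; ∠(LJ, JP) = 90.00° ✓; |JP| = 32.30 ✓; |RP| = 55.31 ✓.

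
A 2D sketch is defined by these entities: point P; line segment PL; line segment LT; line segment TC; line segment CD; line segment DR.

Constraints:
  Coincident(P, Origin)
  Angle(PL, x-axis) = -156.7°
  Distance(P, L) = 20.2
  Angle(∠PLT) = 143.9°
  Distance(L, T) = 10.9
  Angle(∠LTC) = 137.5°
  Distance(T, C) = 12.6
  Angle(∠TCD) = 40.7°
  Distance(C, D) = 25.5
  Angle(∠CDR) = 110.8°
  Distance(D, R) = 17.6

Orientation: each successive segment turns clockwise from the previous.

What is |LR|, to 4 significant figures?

14.19

P is at the origin; PL runs at -156.7° with length 20.2, so L = (-18.55, -7.990). ∠PLT = 143.9° gives LT at 167.2° from the x-axis; with |LT| = 10.9, T = (-29.18, -5.575). ∠LTC = 137.5° gives TC at 124.7° from the x-axis; with |TC| = 12.6, C = (-36.35, 4.784). ∠TCD = 40.7° gives CD at -14.60° from the x-axis; with |CD| = 25.5, D = (-11.68, -1.644). ∠CDR = 110.8° gives DR at -83.80° from the x-axis; with |DR| = 17.6, R = (-9.777, -19.14). Then |LR| = |R − L| = 14.19.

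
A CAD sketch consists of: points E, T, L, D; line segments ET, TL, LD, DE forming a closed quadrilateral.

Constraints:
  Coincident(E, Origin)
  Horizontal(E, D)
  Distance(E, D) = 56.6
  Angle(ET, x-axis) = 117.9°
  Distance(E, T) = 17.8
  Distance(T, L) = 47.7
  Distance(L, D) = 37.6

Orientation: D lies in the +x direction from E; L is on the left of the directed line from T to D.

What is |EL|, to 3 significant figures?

48.5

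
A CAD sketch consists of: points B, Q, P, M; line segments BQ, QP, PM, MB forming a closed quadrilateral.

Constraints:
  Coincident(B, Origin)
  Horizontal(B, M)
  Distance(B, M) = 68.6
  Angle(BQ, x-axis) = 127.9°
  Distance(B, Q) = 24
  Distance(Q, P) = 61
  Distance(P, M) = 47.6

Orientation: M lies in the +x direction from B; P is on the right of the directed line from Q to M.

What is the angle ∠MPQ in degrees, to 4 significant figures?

103.1°

B is at the origin; BM is horizontal with |BM| = 68.6 and M in +x, so M = (68.6, 0). BQ runs at 127.9° with |BQ| = 24.0, so Q = (-14.74, 18.94). P is determined by |QP| = 61.0 and |PM| = 47.6 together: it lies at the intersection of circle(Q, 61.0) and circle(M, 47.6). With |QM| = 85.47, the foot of the radical line on QM is 51.25 from Q and the perpendicular offset is √(61.0² − 51.25²) = 33.09. Taking the right-of-QM solution: P = (27.90, -24.68).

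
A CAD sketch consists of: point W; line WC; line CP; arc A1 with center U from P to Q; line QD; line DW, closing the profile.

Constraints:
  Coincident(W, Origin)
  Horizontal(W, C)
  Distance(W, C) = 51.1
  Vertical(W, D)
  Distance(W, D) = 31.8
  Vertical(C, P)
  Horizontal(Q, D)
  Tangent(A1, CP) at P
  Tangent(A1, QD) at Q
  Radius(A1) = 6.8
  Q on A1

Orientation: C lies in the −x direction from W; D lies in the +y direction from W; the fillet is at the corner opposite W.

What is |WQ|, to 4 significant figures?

54.53

W is at the origin; WC is horizontal with |WC| = 51.1 and C on the −x side, so C = (-51.10, 0.000). W and D share the same x with |WD| = 31.8 and D on the +y side, so D = (0.000, 31.80). The virtual corner opposite W is at (-51.10, 31.80). The tangent condition forces UP to be normal to CP and tangency of A1 to QD means the radius UQ is perpendicular to QD, with radius 6.8, so the center U sits 6.8 in from both sides at U = (-44.30, 25.00). That places the tangent points at P = (-51.10, 25.00) on CP and Q = (-44.30, 31.80) on QD. Then |WQ| = |Q − W| = 54.53.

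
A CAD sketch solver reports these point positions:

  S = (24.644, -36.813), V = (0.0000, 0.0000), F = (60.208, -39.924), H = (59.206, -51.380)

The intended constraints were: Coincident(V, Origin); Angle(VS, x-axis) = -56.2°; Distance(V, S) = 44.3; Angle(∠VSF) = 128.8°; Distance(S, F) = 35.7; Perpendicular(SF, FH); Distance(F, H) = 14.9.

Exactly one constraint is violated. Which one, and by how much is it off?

Distance(F, H) = 14.9 — off by 3.40.

V = (0.00, 0.00) ✓; VS at -56.20° ✓; |VS| = 44.30 ✓; ∠VSF = 128.8° ✓; |SF| = 35.70 ✓; ∠(SF, FH) = 90.00° ✓; |FH| = 11.50 ✗.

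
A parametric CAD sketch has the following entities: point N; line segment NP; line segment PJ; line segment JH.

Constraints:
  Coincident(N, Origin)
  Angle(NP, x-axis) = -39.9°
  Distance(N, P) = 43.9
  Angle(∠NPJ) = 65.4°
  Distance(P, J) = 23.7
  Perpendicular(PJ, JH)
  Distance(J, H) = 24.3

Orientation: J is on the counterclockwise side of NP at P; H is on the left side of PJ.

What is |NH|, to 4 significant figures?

16.53

∠NPJ = 65.4°, so PJ runs at -39.9° + (180° − 65.4°) = 74.70° from the x-axis; with |PJ| = 23.7, J = P + 23.7·(cos 74.70°, sin 74.70°) = (39.93, -5.300). PJ is perpendicular to JH; with |JH| = 24.3 on the left of PJ, H = J + 24.3·(-0.9646, 0.2639) = (16.49, 1.112). Then |NH| = |H − N| = 16.53.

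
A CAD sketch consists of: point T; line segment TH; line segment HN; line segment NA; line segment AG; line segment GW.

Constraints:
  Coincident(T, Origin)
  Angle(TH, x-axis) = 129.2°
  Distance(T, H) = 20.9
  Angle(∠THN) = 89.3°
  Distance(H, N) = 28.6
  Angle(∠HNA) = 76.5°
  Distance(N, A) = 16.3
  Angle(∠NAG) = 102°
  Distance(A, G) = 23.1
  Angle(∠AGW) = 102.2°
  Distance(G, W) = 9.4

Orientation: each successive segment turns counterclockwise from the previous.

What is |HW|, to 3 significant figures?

6.01

∠NAG = 102.0° gives AG at 41.4° from the x-axis; with |AG| = 23.1, G = (-4.74, 3.41). ∠AGW = 102.2° gives GW at 119° from the x-axis; with |GW| = 9.4, W = (-9.32, 11.6). Then |HW| = |W − H| = 6.01.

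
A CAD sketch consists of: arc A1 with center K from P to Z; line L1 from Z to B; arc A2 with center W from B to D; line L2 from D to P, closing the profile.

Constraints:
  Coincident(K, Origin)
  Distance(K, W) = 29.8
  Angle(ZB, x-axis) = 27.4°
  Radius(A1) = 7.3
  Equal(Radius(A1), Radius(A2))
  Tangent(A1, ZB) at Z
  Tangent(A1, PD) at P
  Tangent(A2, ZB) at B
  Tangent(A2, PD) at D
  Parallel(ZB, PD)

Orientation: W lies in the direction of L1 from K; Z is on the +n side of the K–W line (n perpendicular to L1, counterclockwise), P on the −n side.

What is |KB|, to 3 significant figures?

30.7

The slot axis is L1's direction at 27.4°, so u = (cos 27.4°, sin 27.4°) = (0.888, 0.460) and n = (−sin 27.4°, cos 27.4°) = (-0.460, 0.888). K is at the origin and W lies 29.8 along u from K, so W = 29.8·u = (26.5, 13.7). Tangency of A1 to both parallel lines with radius 7.3 puts Z and P at K ± 7.3·n: Z = (-3.36, 6.48), P = (3.36, -6.48). Equal radii place B and D the same way about W: B = W + 7.3·n = (23.1, 20.2), D = W − 7.3·n = (29.8, 7.23). Then |KB| = |B − K| = 30.7.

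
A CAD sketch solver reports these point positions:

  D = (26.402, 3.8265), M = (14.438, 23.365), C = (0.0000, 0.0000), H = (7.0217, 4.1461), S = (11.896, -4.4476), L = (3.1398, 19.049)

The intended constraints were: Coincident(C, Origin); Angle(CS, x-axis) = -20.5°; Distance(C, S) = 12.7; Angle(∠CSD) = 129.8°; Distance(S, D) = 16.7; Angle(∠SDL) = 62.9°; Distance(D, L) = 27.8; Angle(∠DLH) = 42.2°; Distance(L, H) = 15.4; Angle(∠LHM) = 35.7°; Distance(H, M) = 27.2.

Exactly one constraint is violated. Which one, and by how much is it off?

Distance(H, M) = 27.2 — off by 6.60.

C = (0.00, 0.00) ✓; CS at -20.50° ✓; |CS| = 12.70 ✓; ∠CSD = 129.8° ✓; |SD| = 16.70 ✓; ∠SDL = 62.90° ✓; |DL| = 27.80 ✓; ∠DLH = 42.20° ✓; |LH| = 15.40 ✓; ∠LHM = 35.70° ✓; |HM| = 20.60 ✗.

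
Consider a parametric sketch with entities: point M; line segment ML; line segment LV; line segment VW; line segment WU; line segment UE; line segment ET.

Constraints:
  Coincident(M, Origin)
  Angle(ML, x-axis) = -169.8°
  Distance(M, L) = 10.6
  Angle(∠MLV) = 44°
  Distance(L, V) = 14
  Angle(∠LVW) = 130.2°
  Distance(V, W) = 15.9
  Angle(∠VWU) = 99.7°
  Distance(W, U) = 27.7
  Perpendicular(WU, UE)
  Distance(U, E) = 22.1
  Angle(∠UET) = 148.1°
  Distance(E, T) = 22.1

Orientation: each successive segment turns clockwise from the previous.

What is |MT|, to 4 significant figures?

26.61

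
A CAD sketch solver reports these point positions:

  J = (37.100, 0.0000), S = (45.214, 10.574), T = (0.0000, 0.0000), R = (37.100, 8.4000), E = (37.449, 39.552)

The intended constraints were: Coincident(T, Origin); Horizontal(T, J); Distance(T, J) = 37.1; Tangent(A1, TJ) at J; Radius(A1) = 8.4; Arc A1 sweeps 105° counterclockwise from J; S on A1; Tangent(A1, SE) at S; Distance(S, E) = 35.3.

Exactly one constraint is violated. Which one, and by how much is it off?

Distance(S, E) = 35.3 — off by 5.30.

T = (0.00, 0.00) ✓; T.y = 0.00, J.y = 0.00 ✓; |TJ| = 37.10 ✓; ∠(RJ, JT) = 90.00° ✓; |RJ| = 8.400 ✓; bearing(R→S) − bearing(R→J) = 105.0° ✓; |RS| = 8.400 ✓; ∠(RS, SE) = 90.00° ✓; |SE| = 30.00 ✗.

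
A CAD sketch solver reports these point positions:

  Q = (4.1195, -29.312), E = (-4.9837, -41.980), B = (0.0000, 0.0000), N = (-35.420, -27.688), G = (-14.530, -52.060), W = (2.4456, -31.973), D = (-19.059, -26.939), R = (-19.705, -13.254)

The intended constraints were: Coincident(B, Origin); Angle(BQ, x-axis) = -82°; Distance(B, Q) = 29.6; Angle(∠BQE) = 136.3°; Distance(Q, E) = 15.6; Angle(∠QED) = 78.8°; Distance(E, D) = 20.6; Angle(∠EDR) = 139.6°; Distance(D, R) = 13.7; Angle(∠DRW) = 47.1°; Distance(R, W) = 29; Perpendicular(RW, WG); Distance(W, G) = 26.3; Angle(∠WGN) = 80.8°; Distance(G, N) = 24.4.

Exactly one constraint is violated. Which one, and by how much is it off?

Distance(G, N) = 24.4 — off by 7.70.

B = (0.00, 0.00) ✓; BQ at -82.00° ✓; |BQ| = 29.60 ✓; ∠BQE = 136.3° ✓; |QE| = 15.60 ✓; ∠QED = 78.80° ✓; |ED| = 20.60 ✓; ∠EDR = 139.6° ✓; |DR| = 13.70 ✓; ∠DRW = 47.10° ✓; |RW| = 29.00 ✓; ∠(RW, WG) = 90.00° ✓; |WG| = 26.30 ✓; ∠WGN = 80.80° ✓; |GN| = 32.10 ✗.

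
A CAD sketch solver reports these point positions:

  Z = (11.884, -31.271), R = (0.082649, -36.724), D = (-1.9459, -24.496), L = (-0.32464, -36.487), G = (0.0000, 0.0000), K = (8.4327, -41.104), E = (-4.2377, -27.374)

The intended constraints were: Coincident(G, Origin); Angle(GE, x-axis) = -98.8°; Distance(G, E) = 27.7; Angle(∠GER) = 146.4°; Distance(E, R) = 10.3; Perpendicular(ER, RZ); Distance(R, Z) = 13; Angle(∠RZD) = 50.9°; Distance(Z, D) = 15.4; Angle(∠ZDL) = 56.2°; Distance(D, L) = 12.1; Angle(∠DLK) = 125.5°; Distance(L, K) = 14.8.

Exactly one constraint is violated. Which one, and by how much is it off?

Distance(L, K) = 14.8 — off by 4.90.

G = (0.00, 0.00) ✓; GE at -98.80° ✓; |GE| = 27.70 ✓; ∠GER = 146.4° ✓; |ER| = 10.30 ✓; ∠(ER, RZ) = 90.00° ✓; |RZ| = 13.00 ✓; ∠RZD = 50.90° ✓; |ZD| = 15.40 ✓; ∠ZDL = 56.20° ✓; |DL| = 12.10 ✓; ∠DLK = 125.5° ✓; |LK| = 9.900 ✗.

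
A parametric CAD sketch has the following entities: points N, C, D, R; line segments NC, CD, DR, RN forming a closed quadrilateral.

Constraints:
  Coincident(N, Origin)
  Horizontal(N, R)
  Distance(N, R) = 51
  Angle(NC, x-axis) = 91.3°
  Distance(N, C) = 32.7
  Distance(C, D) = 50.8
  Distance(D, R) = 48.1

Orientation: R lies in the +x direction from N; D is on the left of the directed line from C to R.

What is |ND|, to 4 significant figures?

67.66

N is at the origin; NR is horizontal with |NR| = 51.0 and R in +x, so R = (51.0, 0). NC runs at 91.3° with |NC| = 32.7, so C = (-0.7419, 32.69). D is determined by |CD| = 50.8 and |DR| = 48.1 together: it lies at the intersection of circle(C, 50.8) and circle(R, 48.1). With |CR| = 61.20, the foot of the radical line on CR is 32.78 from C and the perpendicular offset is √(50.8² − 32.78²) = 38.81. Taking the left-of-CR solution: D = (47.70, 47.99).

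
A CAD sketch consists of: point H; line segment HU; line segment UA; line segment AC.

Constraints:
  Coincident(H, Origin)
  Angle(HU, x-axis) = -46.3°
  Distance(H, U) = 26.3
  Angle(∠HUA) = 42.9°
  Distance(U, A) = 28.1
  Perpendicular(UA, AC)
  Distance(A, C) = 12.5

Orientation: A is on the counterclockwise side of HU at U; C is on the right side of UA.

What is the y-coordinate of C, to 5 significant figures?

9.2578

∠HUA = 42.9°, so UA runs at -46.3° + (180° − 42.9°) = 90.800° from the x-axis; with |UA| = 28.1, A = U + 28.1·(cos 90.800°, sin 90.800°) = (17.778, 9.0832). The perpendicularity gives AC at right angles to UA; with |AC| = 12.5 on the right of UA, C = A + 12.5·(0.99990, 0.013962) = (30.277, 9.2578). So C.y = 9.2578.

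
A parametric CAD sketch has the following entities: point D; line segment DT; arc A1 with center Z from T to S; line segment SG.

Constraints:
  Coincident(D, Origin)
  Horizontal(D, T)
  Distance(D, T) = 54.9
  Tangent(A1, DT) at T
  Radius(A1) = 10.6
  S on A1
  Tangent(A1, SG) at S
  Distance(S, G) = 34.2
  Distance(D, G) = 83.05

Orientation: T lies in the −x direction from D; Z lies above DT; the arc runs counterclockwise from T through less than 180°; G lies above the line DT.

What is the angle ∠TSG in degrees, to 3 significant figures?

113°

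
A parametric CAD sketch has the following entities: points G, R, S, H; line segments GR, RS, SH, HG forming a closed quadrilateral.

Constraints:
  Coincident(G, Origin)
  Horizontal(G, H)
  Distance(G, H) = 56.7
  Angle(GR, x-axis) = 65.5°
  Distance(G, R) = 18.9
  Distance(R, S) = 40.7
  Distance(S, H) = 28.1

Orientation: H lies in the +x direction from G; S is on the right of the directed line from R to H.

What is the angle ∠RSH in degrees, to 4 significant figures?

95.95°

G is at the origin; GH is horizontal with |GH| = 56.7 and H in +x, so H = (56.7, 0). GR runs at 65.5° with |GR| = 18.9, so R = (7.838, 17.20). S is determined by |RS| = 40.7 and |SH| = 28.1 together: it lies at the intersection of circle(R, 40.7) and circle(H, 28.1). With |RH| = 51.80, the foot of the radical line on RH is 34.27 from R and the perpendicular offset is √(40.7² − 34.27²) = 21.96. Taking the right-of-RH solution: S = (32.87, -14.89).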